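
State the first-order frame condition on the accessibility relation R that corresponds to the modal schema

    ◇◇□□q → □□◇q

This is a Sahlqvist (Geach-type) schema ◇^2□^2q → □^2◇^1q.
First-order correspondent: ∀x ∀y ∀z ((xR²y ∧ xR²z) → ∃w (yR²w ∧ zRw)).

∀x ∀y ∀z ((xR²y ∧ xR²z) → ∃w (yR²w ∧ zRw))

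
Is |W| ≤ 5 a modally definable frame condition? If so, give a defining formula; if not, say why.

Any modally definable frame class is closed under disjoint unions.
Any modal formula valid on each of 6 disjoint one-world frames is valid on their disjoint union (validity is preserved under disjoint unions). Each one-world frame has |W|=1≤5, but the union has |W|=6.
Hence having at most 5 worlds is not modally definable.

Not modally definable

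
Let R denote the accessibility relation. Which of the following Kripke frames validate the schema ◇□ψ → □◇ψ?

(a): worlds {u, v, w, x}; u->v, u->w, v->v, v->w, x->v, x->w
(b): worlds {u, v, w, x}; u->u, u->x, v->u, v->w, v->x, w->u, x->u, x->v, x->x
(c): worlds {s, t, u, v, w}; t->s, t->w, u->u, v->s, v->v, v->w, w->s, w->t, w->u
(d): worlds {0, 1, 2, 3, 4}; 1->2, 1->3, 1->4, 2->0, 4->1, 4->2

This is the axiom for convergence; its first-order frame correspondent is ∀x ∀y ∀z (Rxy ∧ Rxz → ∃w (Ryw ∧ Rzw)).
(a): fails — Ruv and Ruw but v and w have no common successor.
(b): ✓.
(c): fails — Rts and Rts but s and s have no common successor.
(d): fails — R12 and R14 but 2 and 4 have no common successor.

(b)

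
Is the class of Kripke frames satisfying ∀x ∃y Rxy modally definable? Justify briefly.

Yes: it is seriality, defined by the D schema □q → ◇q.
Suppose □q→◇q is valid. At any x set V(q)=W. Then □q at x, so ◇q at x, so x has a successor.

Yes — defined by □q → ◇q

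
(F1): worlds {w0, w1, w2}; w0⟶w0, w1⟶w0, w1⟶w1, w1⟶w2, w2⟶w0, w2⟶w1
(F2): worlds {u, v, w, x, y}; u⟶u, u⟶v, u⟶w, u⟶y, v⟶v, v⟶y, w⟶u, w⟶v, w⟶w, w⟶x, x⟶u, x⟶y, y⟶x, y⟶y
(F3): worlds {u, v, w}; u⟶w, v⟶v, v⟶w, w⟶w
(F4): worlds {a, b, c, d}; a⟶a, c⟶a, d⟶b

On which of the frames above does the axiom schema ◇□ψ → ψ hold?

The schema corresponds to symmetry: ∀x ∀y (Rxy → Ryx).
(F1): fails — Rw1w0 but not Rw0w1.
(F2): fails — Ruv but not Rvu.
(F3): fails — Ruw but not Rwu.
(F4): fails — Rca but not Rac.

none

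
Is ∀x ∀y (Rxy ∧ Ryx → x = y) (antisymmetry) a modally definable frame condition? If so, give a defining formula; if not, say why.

Not modally definable

If a class were modally definable it would be closed under surjective bounded morphisms (Goldblatt–Thomason).
The 8-cycle (worlds 0,1,2,3,4,5,6,7 with 0→1→2→3→4→5→6→7→0) is antisymmetric. Sending even-indexed worlds to s and odd-indexed worlds to t is a surjective bounded morphism onto the two-world frame with s↔t, which is not antisymmetric.
So the class is not modally definable.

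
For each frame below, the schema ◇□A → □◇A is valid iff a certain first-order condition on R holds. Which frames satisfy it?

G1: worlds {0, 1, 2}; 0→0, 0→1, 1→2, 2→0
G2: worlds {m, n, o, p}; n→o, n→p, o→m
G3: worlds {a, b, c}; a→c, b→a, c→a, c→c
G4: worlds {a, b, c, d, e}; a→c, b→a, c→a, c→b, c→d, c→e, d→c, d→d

Frame correspondent (Sahlqvist): ∀x ∀y ∀z (Rxy ∧ Rxz → ∃w (Ryw ∧ Rzw)) — i.e. convergence.
G1: fails — R00 and R01 but 0 and 1 have no common successor.
G2: fails — Rno and Rnp but o and p have no common successor.
G3: ✓.
G4: fails — Rcd and Rcb but d and b have no common successor.
Valid on: G3.

G3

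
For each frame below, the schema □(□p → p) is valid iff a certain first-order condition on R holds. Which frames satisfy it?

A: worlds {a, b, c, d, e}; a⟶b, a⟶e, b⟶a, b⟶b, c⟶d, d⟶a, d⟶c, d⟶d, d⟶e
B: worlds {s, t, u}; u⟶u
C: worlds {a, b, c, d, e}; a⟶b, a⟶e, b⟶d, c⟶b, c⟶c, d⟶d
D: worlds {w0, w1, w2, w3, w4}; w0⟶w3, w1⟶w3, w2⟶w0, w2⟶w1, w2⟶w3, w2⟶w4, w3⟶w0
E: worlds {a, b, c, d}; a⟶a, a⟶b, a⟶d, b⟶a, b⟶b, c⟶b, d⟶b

The schema corresponds to shift-reflexivity: ∀x ∀y (Rxy → Ryy).
A: fails — Rdc but not Rcc.
B: satisfies the condition.
C: fails — Rab but not Rbb.
D: fails — Rw2w4 but not Rw4w4.
E: fails — Rad but not Rdd.
Valid on: B.

B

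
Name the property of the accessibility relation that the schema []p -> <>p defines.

seriality: forall x exists y Rxy

Suppose □p→◇p is valid. At any x set V(p)=W. Then □p at x, so ◇p at x, so x has a successor.
The converse is a direct semantic check.
Frame condition: forall x exists y Rxy.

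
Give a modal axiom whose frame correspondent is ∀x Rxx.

□ψ → ψ

This is reflexivity; the standard corresponding axiom is T: □ψ → ψ.
Suppose □ψ→ψ is valid. At any x set V(ψ)={w : Rxw}. Then □ψ holds at x, so ψ holds at x, i.e. Rxx.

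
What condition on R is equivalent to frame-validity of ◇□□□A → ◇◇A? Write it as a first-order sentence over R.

∀x ∀y (xRy → ∃w (yR³w ∧ xR²w))

This is a Sahlqvist (Geach-type) schema ◇^1□^3A → □^0◇^2A.
Minimal-valuation argument: fix x; take any y with xR^1y and any z with xR^0z. Set V(A) to the set of worlds R-reachable from y in exactly 3 steps. Then □^3A holds at y, so the antecedent holds at x; validity forces ◇^2A at z, giving a w with zR^2w and yR^3w.
First-order correspondent: ∀x ∀y (xRy → ∃w (yR³w ∧ xR²w)).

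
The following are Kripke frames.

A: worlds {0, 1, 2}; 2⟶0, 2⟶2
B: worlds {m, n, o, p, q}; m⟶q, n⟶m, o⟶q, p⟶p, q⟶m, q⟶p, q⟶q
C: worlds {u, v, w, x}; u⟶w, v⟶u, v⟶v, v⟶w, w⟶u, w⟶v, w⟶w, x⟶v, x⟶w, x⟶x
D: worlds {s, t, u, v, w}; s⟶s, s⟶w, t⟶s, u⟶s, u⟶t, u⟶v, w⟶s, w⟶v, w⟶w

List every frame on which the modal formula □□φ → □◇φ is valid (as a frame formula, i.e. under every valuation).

This is the axiom for a generalized confluence (Geach) condition; its first-order frame correspondent is ∀x ∀z (xRz → ∃w (xR²w ∧ zRw)).
A: fails — 2R0 but no w with 2R²w and 0Rw.
B: ✓.
C: ✓.
D: fails — uRv but no w* with uR²w* and vRw*.

B, C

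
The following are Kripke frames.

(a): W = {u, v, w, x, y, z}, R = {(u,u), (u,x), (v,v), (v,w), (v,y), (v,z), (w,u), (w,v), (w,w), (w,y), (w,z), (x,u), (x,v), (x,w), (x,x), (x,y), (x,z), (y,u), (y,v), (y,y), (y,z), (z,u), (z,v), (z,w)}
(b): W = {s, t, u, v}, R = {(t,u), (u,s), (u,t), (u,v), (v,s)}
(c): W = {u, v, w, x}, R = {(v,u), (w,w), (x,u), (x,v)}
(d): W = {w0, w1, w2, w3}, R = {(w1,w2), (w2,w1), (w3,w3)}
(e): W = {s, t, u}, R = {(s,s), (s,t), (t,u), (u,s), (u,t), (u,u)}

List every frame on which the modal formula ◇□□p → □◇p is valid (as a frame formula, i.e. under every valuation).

(a), (e)

This is the axiom for a generalized confluence (Geach) condition; its first-order frame correspondent is ∀x ∀y ∀z ((xRy ∧ xRz) → ∃w (yR²w ∧ zRw)).
(a): ✓.
(b): fails — uRs, uRs but no w with sR²w and sRw.
(c): fails — vRu, vRu but no t with uR²t and uRt.
(d): fails — w1Rw2, w1Rw2 but no w with w2R²w and w2Rw.
(e): ✓.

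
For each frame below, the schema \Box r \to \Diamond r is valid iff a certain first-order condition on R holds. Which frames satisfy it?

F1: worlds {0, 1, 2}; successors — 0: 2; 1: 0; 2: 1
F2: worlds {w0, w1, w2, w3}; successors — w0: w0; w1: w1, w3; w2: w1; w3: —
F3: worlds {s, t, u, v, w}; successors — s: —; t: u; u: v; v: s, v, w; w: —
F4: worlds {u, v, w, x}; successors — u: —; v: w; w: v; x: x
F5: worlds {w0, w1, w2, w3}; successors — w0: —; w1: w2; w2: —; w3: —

The schema corresponds to seriality: \forall x \exists y Rxy.
F1: condition met.
F2: fails — world w3 has no successor.
F3: fails — world s has no successor.
F4: fails — world u has no successor.
F5: fails — world w0 has no successor.
Valid on: F1.

F1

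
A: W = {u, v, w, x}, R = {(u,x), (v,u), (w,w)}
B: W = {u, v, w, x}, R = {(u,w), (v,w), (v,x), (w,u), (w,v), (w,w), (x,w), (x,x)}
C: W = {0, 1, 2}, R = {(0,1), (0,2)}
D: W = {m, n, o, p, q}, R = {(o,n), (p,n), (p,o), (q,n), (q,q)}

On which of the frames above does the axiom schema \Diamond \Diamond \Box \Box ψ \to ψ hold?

C

This is the axiom for a generalized confluence (Geach) condition; its first-order frame correspondent is \forall x \forall y (x R^2 y \to \exists w (y R^2 w \wedge x = w)).
A: fails — vR²x but no t with xR²t and v=t.
B: fails — xR²u but no t with uR²t and x=t.
C: ✓.
D: fails — pR²n but no w with nR²w and p=w.
Valid on: C.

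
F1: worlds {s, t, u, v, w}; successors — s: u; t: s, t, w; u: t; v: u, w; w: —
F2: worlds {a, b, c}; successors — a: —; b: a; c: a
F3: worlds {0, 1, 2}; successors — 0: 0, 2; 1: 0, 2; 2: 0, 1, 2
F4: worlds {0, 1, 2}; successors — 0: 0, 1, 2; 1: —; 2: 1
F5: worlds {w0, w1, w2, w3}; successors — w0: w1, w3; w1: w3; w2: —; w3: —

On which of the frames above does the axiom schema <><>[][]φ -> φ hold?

F2, F3

Frame correspondent (Sahlqvist): forall x forall y (x R^2 y -> exists w (y R^2 w & x = w)) — i.e. a generalized confluence (Geach) condition.
F1: fails — tR²w but no w* with wR²w* and t=w*.
F2: condition met.
F3: condition met.
F4: fails — 0R²1 but no w with 1R²w and 0=w.
F5: fails — w0R²w3 but no w with w3R²w and w0=w.
Valid on: F2, F3.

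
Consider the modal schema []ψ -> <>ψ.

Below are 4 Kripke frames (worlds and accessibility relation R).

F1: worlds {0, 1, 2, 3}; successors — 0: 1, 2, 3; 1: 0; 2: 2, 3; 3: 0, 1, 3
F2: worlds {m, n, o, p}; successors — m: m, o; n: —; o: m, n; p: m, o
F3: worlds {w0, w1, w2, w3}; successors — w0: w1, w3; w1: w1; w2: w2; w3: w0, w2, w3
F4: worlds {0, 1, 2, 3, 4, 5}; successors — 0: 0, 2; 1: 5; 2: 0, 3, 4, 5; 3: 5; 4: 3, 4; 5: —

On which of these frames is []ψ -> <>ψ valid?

F1, F3

This is the axiom for seriality; its first-order frame correspondent is forall x exists y Rxy.
F1: satisfies the condition.
F2: fails — world n has no successor.
F3: satisfies the condition.
F4: fails — world 5 has no successor.
Valid on: F1, F3.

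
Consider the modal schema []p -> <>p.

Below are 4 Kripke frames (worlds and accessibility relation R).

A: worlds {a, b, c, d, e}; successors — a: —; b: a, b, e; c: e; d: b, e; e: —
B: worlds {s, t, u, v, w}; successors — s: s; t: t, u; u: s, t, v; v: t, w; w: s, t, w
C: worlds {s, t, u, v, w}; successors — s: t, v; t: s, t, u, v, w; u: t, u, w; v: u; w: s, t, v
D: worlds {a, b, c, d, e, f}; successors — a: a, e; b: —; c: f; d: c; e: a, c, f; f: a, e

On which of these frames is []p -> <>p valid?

Frame correspondent (Sahlqvist): forall x exists y Rxy — i.e. seriality.
A: fails — world a has no successor.
B: satisfies the condition.
C: satisfies the condition.
D: fails — world b has no successor.

B, C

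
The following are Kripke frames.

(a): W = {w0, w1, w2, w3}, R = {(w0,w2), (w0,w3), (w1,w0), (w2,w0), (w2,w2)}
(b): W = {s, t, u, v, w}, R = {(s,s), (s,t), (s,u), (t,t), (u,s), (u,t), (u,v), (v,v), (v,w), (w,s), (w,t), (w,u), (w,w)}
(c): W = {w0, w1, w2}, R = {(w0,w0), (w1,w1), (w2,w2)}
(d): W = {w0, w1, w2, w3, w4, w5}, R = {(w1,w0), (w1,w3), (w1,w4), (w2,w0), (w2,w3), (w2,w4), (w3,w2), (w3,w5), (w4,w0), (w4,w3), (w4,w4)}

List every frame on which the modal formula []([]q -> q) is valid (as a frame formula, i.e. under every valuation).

(c)

Frame correspondent (Sahlqvist): forall x forall y (Rxy -> Ryy) — i.e. shift-reflexivity.
(a): fails — Rw1w0 but not Rw0w0.
(b): fails — Rwu but not Ruu.
(c): condition met.
(d): fails — Rw1w0 but not Rw0w0.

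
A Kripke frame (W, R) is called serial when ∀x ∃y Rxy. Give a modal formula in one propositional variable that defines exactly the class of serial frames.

□r → ◇r

The condition is seriality. The D schema □r → ◇r defines it.
Suppose □r→◇r is valid. At any x set V(r)=W. Then □r at x, so ◇r at x, so x has a successor.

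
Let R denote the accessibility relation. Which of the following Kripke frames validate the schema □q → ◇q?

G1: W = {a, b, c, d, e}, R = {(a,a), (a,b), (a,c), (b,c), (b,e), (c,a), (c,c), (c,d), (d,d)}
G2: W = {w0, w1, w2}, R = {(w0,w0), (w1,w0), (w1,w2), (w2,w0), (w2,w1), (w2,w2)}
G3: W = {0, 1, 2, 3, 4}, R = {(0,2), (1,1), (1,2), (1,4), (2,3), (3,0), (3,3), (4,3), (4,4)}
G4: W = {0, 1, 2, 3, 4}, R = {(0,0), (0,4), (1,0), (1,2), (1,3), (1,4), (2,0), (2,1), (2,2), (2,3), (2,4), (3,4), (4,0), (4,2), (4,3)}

G2, G3, G4

Frame correspondent (Sahlqvist): ∀x ∃y Rxy — i.e. seriality.
G1: fails — world e has no successor.
G2: holds.
G3: holds.
G4: holds.
Valid on: G2, G3, G4.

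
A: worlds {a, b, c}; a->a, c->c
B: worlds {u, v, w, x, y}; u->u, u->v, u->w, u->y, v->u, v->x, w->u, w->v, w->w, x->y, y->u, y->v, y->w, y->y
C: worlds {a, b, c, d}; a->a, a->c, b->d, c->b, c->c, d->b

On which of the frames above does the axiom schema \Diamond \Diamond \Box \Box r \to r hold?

A

The schema corresponds to a generalized confluence (Geach) condition: \forall x \forall y (x R^2 y \to \exists w (y R^2 w \wedge x = w)).
A: holds.
B: fails — xR²v but no t with vR²t and x=t.
C: fails — aR²b but no w with bR²w and a=w.
Valid on: A.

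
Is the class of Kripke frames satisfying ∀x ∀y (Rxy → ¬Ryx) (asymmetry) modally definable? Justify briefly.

No — not modally definable

Modal frame validity is preserved under surjective bounded morphisms.
The 5-cycle (worlds 0,1,2,3,4 with 0→1→2→3→4→0) is asymmetric. Mapping every world to a single reflexive point • is a surjective bounded morphism, and the reflexive point is not asymmetric (R•• but asymmetry requires ¬R••).
So the class is not modally definable.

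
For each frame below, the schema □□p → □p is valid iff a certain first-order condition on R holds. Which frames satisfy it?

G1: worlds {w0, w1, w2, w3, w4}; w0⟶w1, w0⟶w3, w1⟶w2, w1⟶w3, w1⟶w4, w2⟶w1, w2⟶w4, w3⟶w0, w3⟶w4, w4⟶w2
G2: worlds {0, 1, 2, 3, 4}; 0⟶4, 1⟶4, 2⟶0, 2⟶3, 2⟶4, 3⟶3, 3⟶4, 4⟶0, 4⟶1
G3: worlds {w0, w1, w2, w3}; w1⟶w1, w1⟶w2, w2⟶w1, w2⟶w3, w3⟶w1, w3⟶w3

The schema corresponds to density: ∀x ∀y (Rxy → ∃z (Rxz ∧ Rzy)).
G1: fails — Rw1w3 but no z with Rw1z and Rzw3.
G2: fails — R04 but no z with R0z and Rz4.
G3: satisfies the condition.

G3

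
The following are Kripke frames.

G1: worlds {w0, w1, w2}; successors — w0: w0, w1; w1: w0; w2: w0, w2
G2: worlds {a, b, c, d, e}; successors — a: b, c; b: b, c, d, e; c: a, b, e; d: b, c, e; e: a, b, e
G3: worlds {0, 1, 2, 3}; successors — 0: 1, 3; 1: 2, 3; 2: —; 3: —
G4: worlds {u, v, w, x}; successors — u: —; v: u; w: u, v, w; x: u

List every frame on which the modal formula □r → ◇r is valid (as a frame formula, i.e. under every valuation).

Frame correspondent (Sahlqvist): ∀x ∃y Rxy — i.e. seriality.
G1: ✓.
G2: ✓.
G3: fails — world 2 has no successor.
G4: fails — world u has no successor.

G1, G2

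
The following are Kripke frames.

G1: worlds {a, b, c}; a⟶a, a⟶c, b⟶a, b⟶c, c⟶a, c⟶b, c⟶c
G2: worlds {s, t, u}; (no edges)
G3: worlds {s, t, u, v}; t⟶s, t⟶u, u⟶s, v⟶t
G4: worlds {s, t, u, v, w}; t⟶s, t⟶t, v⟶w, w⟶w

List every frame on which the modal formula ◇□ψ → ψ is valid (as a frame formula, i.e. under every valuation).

The schema corresponds to symmetry: ∀x ∀y (Rxy → Ryx).
G1: fails — Rba but not Rab.
G2: ✓.
G3: fails — Rus but not Rsu.
G4: fails — Rts but not Rst.

G2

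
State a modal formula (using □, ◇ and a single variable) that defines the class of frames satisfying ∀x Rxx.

□r → r

This is reflexivity; the standard corresponding axiom is T: □r → r.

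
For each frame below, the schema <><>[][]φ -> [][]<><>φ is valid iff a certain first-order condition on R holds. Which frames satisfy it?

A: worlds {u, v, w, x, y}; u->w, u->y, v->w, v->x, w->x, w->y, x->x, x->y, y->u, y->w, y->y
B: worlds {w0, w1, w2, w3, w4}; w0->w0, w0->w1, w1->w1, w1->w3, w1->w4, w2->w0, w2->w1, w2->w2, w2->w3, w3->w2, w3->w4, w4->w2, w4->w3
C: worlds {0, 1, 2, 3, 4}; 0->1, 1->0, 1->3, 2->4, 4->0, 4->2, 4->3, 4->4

The schema corresponds to a generalized confluence (Geach) condition: forall x forall y forall z ((x R^2 y & x R^2 z) -> exists w (y R^2 w & z R^2 w)).
A: satisfies the condition.
B: satisfies the condition.
C: fails — 0R²0, 0R²3 but no w with 0R²w and 3R²w.
Valid on: A, B.

A, B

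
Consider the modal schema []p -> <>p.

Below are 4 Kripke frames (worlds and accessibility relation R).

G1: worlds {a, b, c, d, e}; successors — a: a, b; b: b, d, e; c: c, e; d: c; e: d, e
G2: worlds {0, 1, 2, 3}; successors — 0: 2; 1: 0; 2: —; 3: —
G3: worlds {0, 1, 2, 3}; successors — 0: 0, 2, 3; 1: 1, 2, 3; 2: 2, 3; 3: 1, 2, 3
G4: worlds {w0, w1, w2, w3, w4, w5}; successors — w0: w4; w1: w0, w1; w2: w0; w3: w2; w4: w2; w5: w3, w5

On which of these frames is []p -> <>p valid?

Frame correspondent (Sahlqvist): forall x exists y Rxy — i.e. seriality.
G1: satisfies the condition.
G2: fails — world 2 has no successor.
G3: satisfies the condition.
G4: satisfies the condition.
Valid on: G1, G3, G4.

G1, G3, G4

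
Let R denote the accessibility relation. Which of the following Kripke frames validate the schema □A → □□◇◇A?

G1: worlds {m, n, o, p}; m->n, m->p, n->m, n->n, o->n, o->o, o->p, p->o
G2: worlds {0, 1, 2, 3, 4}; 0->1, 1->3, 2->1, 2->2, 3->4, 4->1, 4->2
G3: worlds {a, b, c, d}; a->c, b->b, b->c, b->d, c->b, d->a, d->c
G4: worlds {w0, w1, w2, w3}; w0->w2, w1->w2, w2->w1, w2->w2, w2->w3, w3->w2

G3, G4

Frame correspondent (Sahlqvist): ∀x ∀z (xR²z → ∃w (xRw ∧ zR²w)) — i.e. a generalized confluence (Geach) condition.
G1: fails — pR²n but no w with pRw and nR²w.
G2: fails — 2R²1 but no w with 2Rw and 1R²w.
G3: condition met.
G4: condition met.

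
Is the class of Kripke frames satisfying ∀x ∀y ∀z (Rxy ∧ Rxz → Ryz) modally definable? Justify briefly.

Yes — defined by ◇r → □◇r

Yes: it is the Euclidean property, defined by the 5 schema ◇r → □◇r.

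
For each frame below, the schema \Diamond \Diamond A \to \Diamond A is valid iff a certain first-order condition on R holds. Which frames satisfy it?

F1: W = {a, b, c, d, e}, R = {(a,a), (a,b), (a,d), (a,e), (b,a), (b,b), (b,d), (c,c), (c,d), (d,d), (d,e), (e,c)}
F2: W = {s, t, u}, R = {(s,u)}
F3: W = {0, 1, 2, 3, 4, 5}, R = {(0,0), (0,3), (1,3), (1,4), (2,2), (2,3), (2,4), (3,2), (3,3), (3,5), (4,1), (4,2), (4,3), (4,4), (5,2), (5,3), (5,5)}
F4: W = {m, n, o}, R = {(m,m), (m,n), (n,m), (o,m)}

F2

The schema corresponds to a generalized confluence (Geach) condition: \forall x \forall y (x R^2 y \to \exists w (y = w \wedge xRw)).
F1: fails — aR²c but no w with c=w and aRw.
F2: condition met.
F3: fails — 0R²2 but no w with 2=w and 0Rw.
F4: fails — nR²n but no w with n=w and nRw.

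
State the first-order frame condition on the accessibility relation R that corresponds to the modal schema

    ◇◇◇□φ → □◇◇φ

This is a Sahlqvist (Geach-type) schema ◇^3□^1φ → □^1◇^2φ.
Minimal-valuation argument: fix x; take any y with xR^3y and any z with xR^1z. Set V(φ) to the set of worlds R-reachable from y in exactly 1 step. Then □^1φ holds at y, so the antecedent holds at x; validity forces ◇^2φ at z, giving a w with zR^2w and yR^1w.
First-order correspondent: ∀x ∀y ∀z ((xR³y ∧ xRz) → ∃w (yRw ∧ zR²w)).

∀x ∀y ∀z ((xR³y ∧ xRz) → ∃w (yRw ∧ zR²w))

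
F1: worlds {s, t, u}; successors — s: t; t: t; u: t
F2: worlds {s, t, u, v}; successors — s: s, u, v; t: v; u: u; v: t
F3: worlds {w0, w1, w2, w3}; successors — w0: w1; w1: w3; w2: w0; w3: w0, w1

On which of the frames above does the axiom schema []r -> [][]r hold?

Frame correspondent (Sahlqvist): forall x forall y forall z (Rxy & Ryz -> Rxz) — i.e. transitivity.
F1: satisfies the condition.
F2: fails — Rtv and Rvt but not Rtt.
F3: fails — Rw3w1 and Rw1w3 but not Rw3w3.
Valid on: F1.

F1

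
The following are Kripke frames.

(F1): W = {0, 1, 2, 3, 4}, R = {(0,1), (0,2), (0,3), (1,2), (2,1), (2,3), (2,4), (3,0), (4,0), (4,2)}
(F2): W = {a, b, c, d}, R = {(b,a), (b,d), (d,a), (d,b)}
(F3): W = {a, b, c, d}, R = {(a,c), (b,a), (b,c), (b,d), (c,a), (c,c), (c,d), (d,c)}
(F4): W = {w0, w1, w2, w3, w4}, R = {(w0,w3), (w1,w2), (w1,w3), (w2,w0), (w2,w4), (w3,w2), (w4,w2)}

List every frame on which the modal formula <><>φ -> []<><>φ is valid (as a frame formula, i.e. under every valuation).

The schema corresponds to a generalized confluence (Geach) condition: forall x forall y forall z ((x R^2 y & xRz) -> exists w (y = w & z R^2 w)).
(F1): fails — 0R²0, 0R1 but no w with 0=w and 1R²w.
(F2): fails — bR²a, bRa but no w with a=w and aR²w.
(F3): ✓.
(F4): fails — w0R²w2, w0Rw3 but no w with w2=w and w3R²w.
Valid on: (F3).

(F3)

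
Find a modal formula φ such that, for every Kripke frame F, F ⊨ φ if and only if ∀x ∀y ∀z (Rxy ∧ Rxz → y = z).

A defining formula is ◇r → □r (the CD axiom).
Suppose ◇r→□r is valid. Take Rxy, Rxz and set V(r)={y}. Then ◇r at x, so □r at x, so r at z, i.e. z=y.

◇r → □r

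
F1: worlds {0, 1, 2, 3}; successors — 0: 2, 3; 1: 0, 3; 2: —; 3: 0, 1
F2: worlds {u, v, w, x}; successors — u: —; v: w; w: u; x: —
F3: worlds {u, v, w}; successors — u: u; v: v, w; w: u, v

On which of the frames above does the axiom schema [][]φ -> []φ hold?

F3

Frame correspondent (Sahlqvist): forall x forall y (Rxy -> exists z (Rxz & Rzy)) — i.e. density.
F1: fails — R02 but no z with R0z and Rz2.
F2: fails — Rwu but no z with Rwz and Rzu.
F3: condition met.
Valid on: F3.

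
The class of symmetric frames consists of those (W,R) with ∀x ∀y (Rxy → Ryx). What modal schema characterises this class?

ψ → □◇ψ

This is symmetry; the standard corresponding axiom is B: ψ → □◇ψ.
Suppose ψ→□◇ψ is valid. Take Rxy and set V(ψ)={x}. Then ψ at x, so □◇ψ at x, so ◇ψ at y, so some z with Ryz has ψ; z=x, i.e. Ryx.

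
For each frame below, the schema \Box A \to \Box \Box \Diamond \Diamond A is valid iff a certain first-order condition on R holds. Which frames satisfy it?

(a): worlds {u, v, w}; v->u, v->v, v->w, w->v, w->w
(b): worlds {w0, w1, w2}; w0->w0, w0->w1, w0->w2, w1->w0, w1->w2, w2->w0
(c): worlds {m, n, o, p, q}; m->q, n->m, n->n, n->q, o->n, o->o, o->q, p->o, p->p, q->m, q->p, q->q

(b), (c)

The schema corresponds to a generalized confluence (Geach) condition: \forall x \forall z (x R^2 z \to \exists w (xRw \wedge z R^2 w)).
(a): fails — vR²u but no t with vRt and uR²t.
(b): condition met.
(c): condition met.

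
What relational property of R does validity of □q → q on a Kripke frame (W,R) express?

reflexivity: ∀x Rxx

This is the T axiom.
It corresponds to reflexivity: ∀x Rxx.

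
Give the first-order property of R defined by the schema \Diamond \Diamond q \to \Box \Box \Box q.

\forall x \forall y \forall z ((x R^2 y \wedge x R^3 z) \to \exists w (y = w \wedge z = w))

This is a Sahlqvist (Geach-type) schema ◇^2□^0q → □^3◇^0q.
First-order correspondent: \forall x \forall y \forall z ((x R^2 y \wedge x R^3 z) \to \exists w (y = w \wedge z = w)).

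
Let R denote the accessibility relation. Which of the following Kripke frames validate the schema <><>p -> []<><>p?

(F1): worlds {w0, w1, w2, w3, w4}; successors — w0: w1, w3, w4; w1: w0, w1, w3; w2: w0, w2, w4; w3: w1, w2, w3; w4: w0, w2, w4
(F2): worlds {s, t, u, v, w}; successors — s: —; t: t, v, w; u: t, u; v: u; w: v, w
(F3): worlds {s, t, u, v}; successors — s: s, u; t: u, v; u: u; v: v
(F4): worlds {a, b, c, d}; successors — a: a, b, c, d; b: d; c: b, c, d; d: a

(F1)

The schema corresponds to a generalized confluence (Geach) condition: forall x forall y forall z ((x R^2 y & xRz) -> exists w (y = w & z R^2 w)).
(F1): ✓.
(F2): fails — tR²t, tRw but no w* with t=w* and wR²w*.
(F3): fails — sR²s, sRu but no w with s=w and uR²w.
(F4): fails — aR²b, aRb but no w with b=w and bR²w.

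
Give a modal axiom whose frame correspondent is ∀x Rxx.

This is reflexivity; the standard corresponding axiom is T: □q → q.
Suppose □q→q is valid. At any x set V(q)={w : Rxw}. Then □q holds at x, so q holds at x, i.e. Rxx.

□q → q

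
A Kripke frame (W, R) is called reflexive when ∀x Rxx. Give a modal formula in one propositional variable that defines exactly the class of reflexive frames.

□ψ → ψ

This is reflexivity; the standard corresponding axiom is T: □ψ → ψ.
Suppose □ψ→ψ is valid. At any x set V(ψ)={w : Rxw}. Then □ψ holds at x, so ψ holds at x, i.e. Rxx.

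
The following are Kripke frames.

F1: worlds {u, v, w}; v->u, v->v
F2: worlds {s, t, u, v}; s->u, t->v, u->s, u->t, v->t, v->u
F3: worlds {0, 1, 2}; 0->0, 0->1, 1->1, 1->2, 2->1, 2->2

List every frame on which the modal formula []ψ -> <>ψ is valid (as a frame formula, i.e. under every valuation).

The schema corresponds to seriality: forall x exists y Rxy.
F1: fails — world u has no successor.
F2: ✓.
F3: ✓.
Valid on: F2, F3.

F2, F3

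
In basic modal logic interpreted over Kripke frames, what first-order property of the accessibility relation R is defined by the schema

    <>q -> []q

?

Suppose ◇q→□q is valid. Take Rxy, Rxz and set V(q)={y}. Then ◇q at x, so □q at x, so q at z, i.e. z=y.

partial functionality: forall x forall y forall z (Rxy & Rxz -> y = z)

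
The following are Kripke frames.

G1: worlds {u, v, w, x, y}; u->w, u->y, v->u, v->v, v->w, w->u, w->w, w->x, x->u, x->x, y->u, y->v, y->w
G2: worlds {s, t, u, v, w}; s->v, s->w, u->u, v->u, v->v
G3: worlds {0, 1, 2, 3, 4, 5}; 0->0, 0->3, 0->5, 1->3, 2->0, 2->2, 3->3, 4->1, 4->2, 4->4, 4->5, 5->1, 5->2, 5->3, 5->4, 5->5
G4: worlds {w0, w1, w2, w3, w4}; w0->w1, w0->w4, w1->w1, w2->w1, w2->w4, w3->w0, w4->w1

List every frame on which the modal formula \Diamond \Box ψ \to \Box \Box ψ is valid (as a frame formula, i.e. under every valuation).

Frame correspondent (Sahlqvist): \forall x \forall y \forall z ((xRy \wedge x R^2 z) \to \exists w (yRw \wedge z = w)) — i.e. a generalized confluence (Geach) condition.
G1: fails — uRw, uR²v but no t with wRt and v=t.
G2: fails — sRw, sR²u but no w* with wRw* and u=w*.
G3: fails — 0R0, 0R²1 but no w with 0Rw and 1=w.
G4: holds.
Valid on: G4.

G4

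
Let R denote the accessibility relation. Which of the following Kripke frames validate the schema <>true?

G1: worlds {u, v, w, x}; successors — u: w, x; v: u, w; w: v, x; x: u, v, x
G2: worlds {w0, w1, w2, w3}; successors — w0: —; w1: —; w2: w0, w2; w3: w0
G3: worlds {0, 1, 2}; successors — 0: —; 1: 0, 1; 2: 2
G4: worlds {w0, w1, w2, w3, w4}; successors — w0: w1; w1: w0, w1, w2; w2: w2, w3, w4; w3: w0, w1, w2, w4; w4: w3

G1, G4

The schema corresponds to seriality: forall x exists y Rxy.
G1: satisfies the condition.
G2: fails — world w0 has no successor.
G3: fails — world 0 has no successor.
G4: satisfies the condition.
Valid on: G1, G4.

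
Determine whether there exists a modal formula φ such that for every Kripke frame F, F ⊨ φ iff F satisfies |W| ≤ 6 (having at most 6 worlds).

Not definable by any modal formula

If a class were modally definable it would be closed under disjoint unions (Goldblatt–Thomason).
Any modal formula valid on each of 7 disjoint one-world frames is valid on their disjoint union (validity is preserved under disjoint unions). Each one-world frame has |W|=1≤6, but the union has |W|=7.
So the class is not modally definable.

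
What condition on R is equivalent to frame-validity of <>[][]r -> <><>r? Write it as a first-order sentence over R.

This is a Sahlqvist (Geach-type) schema ◇^1□^2r → □^0◇^2r.
Minimal-valuation argument: fix x; take any y with xR^1y and any z with xR^0z. Set V(r) to the set of worlds R-reachable from y in exactly 2 steps. Then □^2r holds at y, so the antecedent holds at x; validity forces ◇^2r at z, giving a w with zR^2w and yR^2w.
First-order correspondent: forall x forall y (xRy -> exists w (y R^2 w & x R^2 w)).

forall x forall y (xRy -> exists w (y R^2 w & x R^2 w))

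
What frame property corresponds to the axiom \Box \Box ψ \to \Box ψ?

density

Suppose □□ψ→□ψ is valid. Take Rxy and set V(ψ)={w : xR²w}. Then □□ψ at x, so □ψ at x, so ψ at y, i.e. ∃z(Rxz∧Rzy).
Conversely, any frame satisfying \forall x \forall y (Rxy \to \exists z (Rxz \wedge Rzy)) validates the schema.
Frame condition: \forall x \forall y (Rxy \to \exists z (Rxz \wedge Rzy)).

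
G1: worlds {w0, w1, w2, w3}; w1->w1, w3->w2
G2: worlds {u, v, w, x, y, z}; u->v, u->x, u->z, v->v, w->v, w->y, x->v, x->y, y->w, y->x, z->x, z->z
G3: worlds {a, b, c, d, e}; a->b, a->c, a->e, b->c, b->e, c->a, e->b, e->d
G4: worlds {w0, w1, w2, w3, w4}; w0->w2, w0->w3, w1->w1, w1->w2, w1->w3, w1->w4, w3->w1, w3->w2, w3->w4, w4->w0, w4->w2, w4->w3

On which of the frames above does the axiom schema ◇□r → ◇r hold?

none

This is the axiom for a generalized confluence (Geach) condition; its first-order frame correspondent is ∀x ∀y (xRy → ∃w (yRw ∧ xRw)).
G1: fails — w3Rw2 but no w with w2Rw and w3Rw.
G2: fails — wRy but no t with yRt and wRt.
G3: fails — aRc but no w with cRw and aRw.
G4: fails — w0Rw2 but no w with w2Rw and w0Rw.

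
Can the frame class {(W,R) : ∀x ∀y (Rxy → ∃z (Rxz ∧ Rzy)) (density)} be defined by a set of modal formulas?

Yes — defined by □□r → □r

The condition is density. A defining modal formula is □□r → □r.
Suppose □□r→□r is valid. Take Rxy and set V(r)={w : xR²w}. Then □□r at x, so □r at x, so r at y, i.e. ∃z(Rxz∧Rzy).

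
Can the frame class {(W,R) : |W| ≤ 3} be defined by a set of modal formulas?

Not modally definable

Any modally definable frame class is closed under disjoint unions.
Any modal formula valid on each of 4 disjoint one-world frames is valid on their disjoint union (validity is preserved under disjoint unions). Each one-world frame has |W|=1≤3, but the union has |W|=4.
So no modal formula (or set of formulas) defines exactly the |W|≤3 frames.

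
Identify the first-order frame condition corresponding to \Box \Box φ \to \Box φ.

density

Suppose □□φ→□φ is valid. Take Rxy and set V(φ)={w : xR²w}. Then □□φ at x, so □φ at x, so φ at y, i.e. ∃z(Rxz∧Rzy).
Conversely, on a frame with density the schema holds at every world under every valuation.
Frame condition: \forall x \forall y (Rxy \to \exists z (Rxz \wedge Rzy)).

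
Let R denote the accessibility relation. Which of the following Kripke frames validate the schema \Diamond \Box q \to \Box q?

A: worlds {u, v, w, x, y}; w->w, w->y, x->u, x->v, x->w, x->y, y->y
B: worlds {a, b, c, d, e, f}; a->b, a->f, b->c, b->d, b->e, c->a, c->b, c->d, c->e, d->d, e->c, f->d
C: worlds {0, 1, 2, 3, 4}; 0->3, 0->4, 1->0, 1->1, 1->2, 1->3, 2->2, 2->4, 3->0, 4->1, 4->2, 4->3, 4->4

none

The schema corresponds to the Euclidean property: \forall x \forall y \forall z (Rxy \wedge Rxz \to Ryz).
A: fails — Rwy and Rww but not Ryw.
B: fails — Rab and Rab but not Rbb.
C: fails — R03 and R04 but not R34.
Valid on no frame.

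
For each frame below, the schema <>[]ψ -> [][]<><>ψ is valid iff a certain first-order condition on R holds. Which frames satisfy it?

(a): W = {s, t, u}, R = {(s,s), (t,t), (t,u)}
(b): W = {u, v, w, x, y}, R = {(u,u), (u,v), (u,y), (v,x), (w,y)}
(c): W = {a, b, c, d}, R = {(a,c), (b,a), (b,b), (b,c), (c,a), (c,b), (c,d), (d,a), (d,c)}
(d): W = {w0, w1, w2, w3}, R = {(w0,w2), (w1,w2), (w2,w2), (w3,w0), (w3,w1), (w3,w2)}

(d)

Frame correspondent (Sahlqvist): forall x forall y forall z ((xRy & x R^2 z) -> exists w (yRw & z R^2 w)) — i.e. a generalized confluence (Geach) condition.
(a): fails — tRt, tR²u but no w with tRw and uR²w.
(b): fails — uRu, uR²v but no t with uRt and vR²t.
(c): fails — bRa, bR²a but no w with aRw and aR²w.
(d): satisfies the condition.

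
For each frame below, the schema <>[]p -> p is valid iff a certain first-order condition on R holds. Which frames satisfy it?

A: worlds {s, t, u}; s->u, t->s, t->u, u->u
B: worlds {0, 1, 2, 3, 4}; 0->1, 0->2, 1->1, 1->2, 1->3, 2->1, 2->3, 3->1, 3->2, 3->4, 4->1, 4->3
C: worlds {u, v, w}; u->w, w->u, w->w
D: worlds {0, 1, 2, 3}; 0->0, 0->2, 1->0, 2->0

This is the axiom for a generalized confluence (Geach) condition; its first-order frame correspondent is forall x forall y (xRy -> exists w (yRw & x = w)).
A: fails — sRu but no w with uRw and s=w.
B: fails — 0R1 but no w with 1Rw and 0=w.
C: holds.
D: fails — 1R0 but no w with 0Rw and 1=w.
Valid on: C.

C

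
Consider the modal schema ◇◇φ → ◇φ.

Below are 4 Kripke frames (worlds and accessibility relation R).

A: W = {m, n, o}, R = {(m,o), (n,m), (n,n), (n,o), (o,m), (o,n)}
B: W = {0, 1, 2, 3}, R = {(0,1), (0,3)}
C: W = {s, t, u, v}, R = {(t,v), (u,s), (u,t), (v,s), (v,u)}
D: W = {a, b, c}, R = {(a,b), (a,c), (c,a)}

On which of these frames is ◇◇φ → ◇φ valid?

B

Frame correspondent (Sahlqvist): ∀x ∀y ∀z (Rxy ∧ Ryz → Rxz) — i.e. transitivity.
A: fails — Rom and Rmo but not Roo.
B: satisfies the condition.
C: fails — Rtv and Rvu but not Rtu.
D: fails — Rac and Rca but not Raa.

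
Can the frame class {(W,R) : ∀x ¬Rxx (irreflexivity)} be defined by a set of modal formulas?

No

Modal frame validity is preserved under surjective bounded morphisms.
The 4-cycle (worlds s,t,u,v with s→t→u→v→s) is irreflexive, and the map sending every world to a single reflexive point • is a surjective bounded morphism (forth: every edge maps to (•,•); back: every world has a successor). So any modal formula valid on the 4-cycle is also valid on the reflexive point, which is not irreflexive.
So no modal formula (or set of formulas) defines exactly the irreflexive frames.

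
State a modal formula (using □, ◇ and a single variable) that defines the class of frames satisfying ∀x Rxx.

□q → q

The condition is reflexivity. The T schema □q → q defines it.
Suppose □q→q is valid. At any x set V(q)={w : Rxw}. Then □q holds at x, so q holds at x, i.e. Rxx.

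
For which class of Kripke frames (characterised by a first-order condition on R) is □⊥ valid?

This is the Ver axiom.
Its frame correspondent is emptiness of R — ∀x ∀y ¬Rxy.

emptiness of R: ∀x ∀y ¬Rxy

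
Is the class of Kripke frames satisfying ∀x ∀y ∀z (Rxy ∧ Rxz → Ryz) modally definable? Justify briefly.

Definable; ◇r → □◇r defines it

This is a Sahlqvist condition; the 5 axiom ◇r → □◇r defines it.
Suppose ◇r→□◇r is valid. Take Rxy, Rxz and set V(r)={y}. Then ◇r at x, so □◇r at x, so ◇r at z, so some w with Rzw has r; w=y, i.e. Rzy. By symmetry of the argument, Ryz.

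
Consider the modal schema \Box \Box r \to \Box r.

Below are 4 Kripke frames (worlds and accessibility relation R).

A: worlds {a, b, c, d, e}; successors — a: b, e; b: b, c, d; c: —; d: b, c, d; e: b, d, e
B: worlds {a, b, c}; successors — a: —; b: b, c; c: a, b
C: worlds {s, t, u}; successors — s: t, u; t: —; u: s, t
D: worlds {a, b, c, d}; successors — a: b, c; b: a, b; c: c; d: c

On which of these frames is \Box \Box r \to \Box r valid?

The schema corresponds to density: \forall x \forall y (Rxy \to \exists z (Rxz \wedge Rzy)).
A: satisfies the condition.
B: fails — Rca but no z with Rcz and Rza.
C: fails — Rsu but no z with Rsz and Rzu.
D: satisfies the condition.

A, D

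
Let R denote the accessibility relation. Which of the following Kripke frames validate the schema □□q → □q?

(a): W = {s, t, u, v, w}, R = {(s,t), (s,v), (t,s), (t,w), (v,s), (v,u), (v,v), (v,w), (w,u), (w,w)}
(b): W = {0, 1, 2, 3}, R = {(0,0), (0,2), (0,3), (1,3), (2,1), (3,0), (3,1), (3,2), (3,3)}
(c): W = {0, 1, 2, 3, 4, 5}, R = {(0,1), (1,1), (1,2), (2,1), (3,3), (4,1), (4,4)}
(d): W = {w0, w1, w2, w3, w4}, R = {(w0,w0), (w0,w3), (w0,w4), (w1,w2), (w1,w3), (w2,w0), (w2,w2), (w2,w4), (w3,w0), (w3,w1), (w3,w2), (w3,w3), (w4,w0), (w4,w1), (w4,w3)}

This is the axiom for density; its first-order frame correspondent is ∀x ∀y (Rxy → ∃z (Rxz ∧ Rzy)).
(a): fails — Rts but no z with Rtz and Rzs.
(b): fails — R21 but no z with R2z and Rz1.
(c): ✓.
(d): ✓.

(c), (d)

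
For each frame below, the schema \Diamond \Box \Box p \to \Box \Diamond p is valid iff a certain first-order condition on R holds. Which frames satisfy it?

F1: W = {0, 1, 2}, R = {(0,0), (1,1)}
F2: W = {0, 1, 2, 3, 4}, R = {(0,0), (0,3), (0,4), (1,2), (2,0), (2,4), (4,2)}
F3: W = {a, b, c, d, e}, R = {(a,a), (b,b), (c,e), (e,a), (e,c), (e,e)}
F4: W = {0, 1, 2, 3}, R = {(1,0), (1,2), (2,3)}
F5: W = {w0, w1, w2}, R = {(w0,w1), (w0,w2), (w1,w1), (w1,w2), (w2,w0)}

The schema corresponds to a generalized confluence (Geach) condition: \forall x \forall y \forall z ((xRy \wedge xRz) \to \exists w (y R^2 w \wedge zRw)).
F1: ✓.
F2: fails — 0R0, 0R3 but no w with 0R²w and 3Rw.
F3: fails — eRa, eRc but no w with aR²w and cRw.
F4: fails — 1R0, 1R0 but no w with 0R²w and 0Rw.
F5: fails — w0Rw2, w0Rw2 but no w with w2R²w and w2Rw.

F1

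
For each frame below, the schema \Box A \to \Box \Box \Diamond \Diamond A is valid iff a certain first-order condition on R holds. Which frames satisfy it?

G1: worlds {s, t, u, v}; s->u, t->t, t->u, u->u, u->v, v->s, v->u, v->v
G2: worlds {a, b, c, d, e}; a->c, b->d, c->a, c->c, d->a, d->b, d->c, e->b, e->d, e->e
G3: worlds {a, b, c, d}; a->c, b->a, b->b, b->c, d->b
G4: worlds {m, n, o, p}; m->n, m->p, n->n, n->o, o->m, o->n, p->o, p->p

G1, G4

This is the axiom for a generalized confluence (Geach) condition; its first-order frame correspondent is \forall x \forall z (x R^2 z \to \exists w (xRw \wedge z R^2 w)).
G1: satisfies the condition.
G2: fails — bR²a but no w with bRw and aR²w.
G3: fails — bR²a but no w with bRw and aR²w.
G4: satisfies the condition.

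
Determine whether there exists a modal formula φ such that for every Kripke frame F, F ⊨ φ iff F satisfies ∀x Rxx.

Yes, by □q → q

The condition is reflexivity. A defining modal formula is □q → q.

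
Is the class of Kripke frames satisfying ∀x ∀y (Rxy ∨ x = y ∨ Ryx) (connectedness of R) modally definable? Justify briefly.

Modal frame validity is preserved under disjoint unions.
Take 4 disjoint single-world reflexive frames: each is trivially connected, but their disjoint union has 4 worlds with no edge between distinct components, so it is not connected.
So the class is not modally definable.

Not modally definable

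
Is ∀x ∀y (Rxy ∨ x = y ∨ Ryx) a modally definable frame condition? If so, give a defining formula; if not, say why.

No — not modally definable

If a class were modally definable it would be closed under disjoint unions (Goldblatt–Thomason).
Take 2 disjoint single-world reflexive frames: each is trivially connected, but their disjoint union has 2 worlds with no edge between distinct components, so it is not connected.
So the class is not modally definable.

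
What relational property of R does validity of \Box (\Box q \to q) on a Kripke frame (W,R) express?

Suppose □(□q→q) is valid. Take Rxy and set V(q)={w : Ryw}. Then at y, □q holds; since □(□q→q) at x, □q→q at y, so q at y, i.e. Ryy.

shift-reflexivity: \forall x \forall y (Rxy \to Ryy)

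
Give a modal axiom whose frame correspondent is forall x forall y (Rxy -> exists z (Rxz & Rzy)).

□□p → □p

A defining formula is □□p → □p (the C4 axiom).
Suppose □□p→□p is valid. Take Rxy and set V(p)={w : xR²w}. Then □□p at x, so □p at x, so p at y, i.e. ∃z(Rxz∧Rzy).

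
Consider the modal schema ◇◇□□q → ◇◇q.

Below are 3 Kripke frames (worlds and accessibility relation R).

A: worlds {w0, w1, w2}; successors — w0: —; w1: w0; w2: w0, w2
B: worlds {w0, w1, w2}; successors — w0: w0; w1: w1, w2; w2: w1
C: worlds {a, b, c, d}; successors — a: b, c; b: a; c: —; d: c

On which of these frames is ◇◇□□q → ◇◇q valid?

B

This is the axiom for a generalized confluence (Geach) condition; its first-order frame correspondent is ∀x ∀y (xR²y → ∃w (yR²w ∧ xR²w)).
A: fails — w2R²w0 but no w with w0R²w and w2R²w.
B: condition met.
C: fails — bR²c but no w with cR²w and bR²w.
Valid on: B.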